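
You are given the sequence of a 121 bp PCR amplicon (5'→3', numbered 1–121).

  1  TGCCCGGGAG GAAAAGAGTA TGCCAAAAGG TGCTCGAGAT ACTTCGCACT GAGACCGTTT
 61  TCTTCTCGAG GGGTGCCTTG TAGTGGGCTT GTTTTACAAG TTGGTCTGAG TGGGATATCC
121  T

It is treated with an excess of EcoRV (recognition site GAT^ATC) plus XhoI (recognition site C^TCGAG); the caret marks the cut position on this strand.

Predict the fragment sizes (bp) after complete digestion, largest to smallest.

51, 33, 32, 5 bp

The EcoRV site (GATATC) starts at position 114.
EcoRV cuts after base 3 of each site, so after position 116.
XhoI sites (CTCGAG) start at positions 33, 65.
XhoI cuts after the first base of each site, so after positions 33, 65.
Combined cut positions: 33, 65, 116.
Linear molecule, 3 cuts → 4 fragments:
  1–33 → 33 bp
  34–65 → 32 bp
  66–116 → 51 bp
  117–121 → 5 bp
Sorted largest to smallest: 51, 33, 32, 5 bp.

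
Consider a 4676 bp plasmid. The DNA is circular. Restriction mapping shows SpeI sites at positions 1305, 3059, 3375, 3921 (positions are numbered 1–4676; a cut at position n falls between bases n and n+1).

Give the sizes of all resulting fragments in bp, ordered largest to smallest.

2060, 1754, 546, 316 bp

Circular molecule, 4 cuts → 4 fragments:
  3059 − 1305 = 1754 bp
  3375 − 3059 = 316 bp
  3921 − 3375 = 546 bp
  wrap: 4676 − 3921 + 1305 = 2060 bp
Sorted largest to smallest: 2060, 1754, 546, 316 bp.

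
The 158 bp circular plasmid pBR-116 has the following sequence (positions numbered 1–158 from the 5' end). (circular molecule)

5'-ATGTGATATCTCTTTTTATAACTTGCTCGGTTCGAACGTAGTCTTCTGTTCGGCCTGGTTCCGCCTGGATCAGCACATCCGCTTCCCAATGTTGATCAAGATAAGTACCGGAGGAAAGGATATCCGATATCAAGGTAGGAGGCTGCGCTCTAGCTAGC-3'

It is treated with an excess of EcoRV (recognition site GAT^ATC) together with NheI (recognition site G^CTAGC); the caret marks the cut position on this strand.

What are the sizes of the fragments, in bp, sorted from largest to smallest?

EcoRV sites (GATATC) start at positions 5, 119, 126.
EcoRV cuts after base 3 of each site, so after positions 7, 121, 128.
The NheI site (GCTAGC) starts at position 153.
NheI cuts after the first base of each site, so after position 153.
Combined cut positions: 7, 121, 128, 153.
Circular molecule, 4 cuts → 4 fragments:
  8–121 → 114 bp
  122–128 → 7 bp
  129–153 → 25 bp
  154–158 then 1–7 → 5 + 7 = 12 bp
Sorted largest to smallest: 114, 25, 12, 7 bp.

114, 25, 12, 7 bp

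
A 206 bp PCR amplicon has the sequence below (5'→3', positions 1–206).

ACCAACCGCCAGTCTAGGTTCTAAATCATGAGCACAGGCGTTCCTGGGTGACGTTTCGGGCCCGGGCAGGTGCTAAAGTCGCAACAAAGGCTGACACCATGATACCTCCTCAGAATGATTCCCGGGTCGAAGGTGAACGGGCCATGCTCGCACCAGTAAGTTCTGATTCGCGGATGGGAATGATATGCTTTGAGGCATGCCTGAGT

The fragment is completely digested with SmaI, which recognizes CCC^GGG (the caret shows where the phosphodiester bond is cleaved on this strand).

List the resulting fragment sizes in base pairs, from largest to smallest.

SmaI sites (CCCGGG) start at positions 61, 121.
SmaI cuts after base 3 of each site, so after positions 63, 123.
Linear molecule, 2 cuts → 3 fragments:
  1–63 → 63 bp
  64–123 → 60 bp
  124–206 → 83 bp
Sorted largest to smallest: 83, 63, 60 bp.

83, 63, 60 bp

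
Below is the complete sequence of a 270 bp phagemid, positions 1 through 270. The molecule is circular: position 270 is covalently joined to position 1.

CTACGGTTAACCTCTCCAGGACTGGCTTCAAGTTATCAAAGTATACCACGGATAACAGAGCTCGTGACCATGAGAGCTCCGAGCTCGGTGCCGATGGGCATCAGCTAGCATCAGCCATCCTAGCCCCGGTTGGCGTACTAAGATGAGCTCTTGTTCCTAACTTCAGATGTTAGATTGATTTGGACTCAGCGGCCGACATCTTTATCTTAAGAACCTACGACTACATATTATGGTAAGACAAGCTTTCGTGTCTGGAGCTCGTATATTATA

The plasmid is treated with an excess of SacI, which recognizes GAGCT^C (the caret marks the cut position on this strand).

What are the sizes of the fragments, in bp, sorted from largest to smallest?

SacI sites (GAGCTC) start at positions 58, 74, 81, 145, 255.
SacI cuts after base 5 of each site (before the last base), so after positions 62, 78, 85, 149, 259.
Circular molecule, 5 cuts → 5 fragments:
  63–78 → 16 bp
  79–85 → 7 bp
  86–149 → 64 bp
  150–259 → 110 bp
  260–270 then 1–62 → 11 + 62 = 73 bp
Sorted largest to smallest: 110, 73, 64, 16, 7 bp.

110, 73, 64, 16, 7 bp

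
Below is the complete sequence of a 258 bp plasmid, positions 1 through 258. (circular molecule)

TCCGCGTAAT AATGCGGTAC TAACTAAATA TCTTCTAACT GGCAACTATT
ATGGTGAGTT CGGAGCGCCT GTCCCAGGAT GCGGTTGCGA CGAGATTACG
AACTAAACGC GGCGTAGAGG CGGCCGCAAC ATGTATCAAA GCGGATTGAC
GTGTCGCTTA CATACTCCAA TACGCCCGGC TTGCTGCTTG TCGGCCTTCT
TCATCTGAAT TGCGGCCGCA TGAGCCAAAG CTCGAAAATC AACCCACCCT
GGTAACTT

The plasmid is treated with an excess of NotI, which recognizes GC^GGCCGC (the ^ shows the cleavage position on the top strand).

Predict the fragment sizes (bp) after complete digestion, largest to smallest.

166, 92 bp

NotI sites (GCGGCCGC) start at positions 120, 212.
NotI cuts after base 2 of each site, so after positions 121, 213.
Circular molecule, 2 cuts → 2 fragments:
  122–213 → 92 bp
  214–258 then 1–121 → 45 + 121 = 166 bp
Sorted largest to smallest: 166, 92 bp.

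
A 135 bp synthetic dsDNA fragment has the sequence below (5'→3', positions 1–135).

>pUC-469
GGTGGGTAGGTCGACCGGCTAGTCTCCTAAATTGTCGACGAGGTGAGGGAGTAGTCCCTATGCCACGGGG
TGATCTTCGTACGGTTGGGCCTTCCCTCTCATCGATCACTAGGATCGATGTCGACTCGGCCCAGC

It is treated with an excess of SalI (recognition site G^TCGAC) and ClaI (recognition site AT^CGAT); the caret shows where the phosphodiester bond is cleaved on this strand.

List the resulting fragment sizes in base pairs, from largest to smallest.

68, 24, 15, 13, 10, 5 bp

SalI sites (GTCGAC) start at positions 10, 34, 120.
SalI cuts after the first base of each site, so after positions 10, 34, 120.
ClaI sites (ATCGAT) start at positions 101, 114.
ClaI cuts after base 2 of each site, so after positions 102, 115.
Combined cut positions: 10, 34, 102, 115, 120.
Linear molecule, 5 cuts → 6 fragments:
  1–10 → 10 bp
  11–34 → 24 bp
  35–102 → 68 bp
  103–115 → 13 bp
  116–120 → 5 bp
  121–135 → 15 bp
Sorted largest to smallest: 68, 24, 15, 13, 10, 5 bp.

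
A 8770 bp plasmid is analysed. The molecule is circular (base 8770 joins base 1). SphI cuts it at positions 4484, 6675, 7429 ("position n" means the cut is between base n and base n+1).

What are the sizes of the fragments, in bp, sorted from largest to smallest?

Circular molecule, 3 cuts → 3 fragments:
  6675 − 4484 = 2191 bp
  7429 − 6675 = 754 bp
  wrap: 8770 − 7429 + 4484 = 5825 bp
Sorted largest to smallest: 5825, 2191, 754 bp.

5825, 2191, 754 bp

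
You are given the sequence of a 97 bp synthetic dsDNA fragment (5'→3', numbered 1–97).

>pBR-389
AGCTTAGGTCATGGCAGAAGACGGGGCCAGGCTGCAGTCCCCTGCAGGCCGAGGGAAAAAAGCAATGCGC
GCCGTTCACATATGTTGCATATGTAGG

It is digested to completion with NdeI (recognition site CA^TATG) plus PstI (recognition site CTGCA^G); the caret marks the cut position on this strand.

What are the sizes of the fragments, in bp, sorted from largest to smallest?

36, 34, 10, 9, 8 bp

NdeI sites (CATATG) start at positions 79, 88.
NdeI cuts after base 2 of each site, so after positions 80, 89.
PstI sites (CTGCAG) start at positions 32, 42.
PstI cuts after base 5 of each site (before the last base), so after positions 36, 46.
Combined cut positions: 36, 46, 80, 89.
Linear molecule, 4 cuts → 5 fragments:
  1–36 → 36 bp
  37–46 → 10 bp
  47–80 → 34 bp
  81–89 → 9 bp
  90–97 → 8 bp
Sorted largest to smallest: 36, 34, 10, 9, 8 bp.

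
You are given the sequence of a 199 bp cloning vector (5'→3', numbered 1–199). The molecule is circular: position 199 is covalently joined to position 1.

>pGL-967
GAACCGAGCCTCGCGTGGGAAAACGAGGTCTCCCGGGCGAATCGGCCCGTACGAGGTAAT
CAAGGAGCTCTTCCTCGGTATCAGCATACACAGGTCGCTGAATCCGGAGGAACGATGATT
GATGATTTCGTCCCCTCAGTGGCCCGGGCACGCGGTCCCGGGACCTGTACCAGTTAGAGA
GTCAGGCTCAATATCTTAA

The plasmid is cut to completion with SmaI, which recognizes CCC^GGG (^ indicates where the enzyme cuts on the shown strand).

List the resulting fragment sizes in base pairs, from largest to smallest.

111, 74, 14 bp

SmaI sites (CCCGGG) start at positions 32, 143, 157.
SmaI cuts after base 3 of each site, so after positions 34, 145, 159.
Circular molecule, 3 cuts → 3 fragments:
  35–145 → 111 bp
  146–159 → 14 bp
  160–199 then 1–34 → 40 + 34 = 74 bp
Sorted largest to smallest: 111, 74, 14 bp.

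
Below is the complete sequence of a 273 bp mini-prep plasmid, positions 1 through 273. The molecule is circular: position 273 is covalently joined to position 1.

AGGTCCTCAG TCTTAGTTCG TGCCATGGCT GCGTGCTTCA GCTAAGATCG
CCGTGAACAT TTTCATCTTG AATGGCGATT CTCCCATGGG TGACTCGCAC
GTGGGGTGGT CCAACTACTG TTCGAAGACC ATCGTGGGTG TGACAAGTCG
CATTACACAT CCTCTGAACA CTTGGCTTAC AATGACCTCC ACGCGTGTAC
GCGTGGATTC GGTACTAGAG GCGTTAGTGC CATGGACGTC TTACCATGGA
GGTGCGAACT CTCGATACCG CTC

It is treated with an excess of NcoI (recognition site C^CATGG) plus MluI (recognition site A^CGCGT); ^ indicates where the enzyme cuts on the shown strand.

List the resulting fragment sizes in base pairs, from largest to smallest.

107, 61, 52, 31, 14, 8 bp

NcoI sites (CCATGG) start at positions 23, 84, 230, 244.
NcoI cuts after the first base of each site, so after positions 23, 84, 230, 244.
MluI sites (ACGCGT) start at positions 191, 199.
MluI cuts after the first base of each site, so after positions 191, 199.
Combined cut positions: 23, 84, 191, 199, 230, 244.
Circular molecule, 6 cuts → 6 fragments:
  24–84 → 61 bp
  85–191 → 107 bp
  192–199 → 8 bp
  200–230 → 31 bp
  231–244 → 14 bp
  245–273 then 1–23 → 29 + 23 = 52 bp
Sorted largest to smallest: 107, 61, 52, 31, 14, 8 bp.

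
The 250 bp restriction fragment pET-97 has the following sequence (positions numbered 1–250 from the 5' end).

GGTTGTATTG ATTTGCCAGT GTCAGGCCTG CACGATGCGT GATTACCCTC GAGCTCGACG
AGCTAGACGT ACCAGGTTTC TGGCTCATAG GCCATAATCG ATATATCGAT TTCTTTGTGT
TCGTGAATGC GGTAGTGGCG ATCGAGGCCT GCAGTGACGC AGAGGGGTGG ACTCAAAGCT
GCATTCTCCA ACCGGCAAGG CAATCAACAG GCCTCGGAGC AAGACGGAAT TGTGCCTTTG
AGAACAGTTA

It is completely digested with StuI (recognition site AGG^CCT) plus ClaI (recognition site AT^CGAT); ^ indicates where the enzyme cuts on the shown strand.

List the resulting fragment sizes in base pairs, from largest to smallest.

StuI sites (AGGCCT) start at positions 24, 145, 209.
StuI cuts after base 3 of each site, so after positions 26, 147, 211.
ClaI sites (ATCGAT) start at positions 97, 105.
ClaI cuts after base 2 of each site, so after positions 98, 106.
Combined cut positions: 26, 98, 106, 147, 211.
Linear molecule, 5 cuts → 6 fragments:
  1–26 → 26 bp
  27–98 → 72 bp
  99–106 → 8 bp
  107–147 → 41 bp
  148–211 → 64 bp
  212–250 → 39 bp
Sorted largest to smallest: 72, 64, 41, 39, 26, 8 bp.

72, 64, 41, 39, 26, 8 bp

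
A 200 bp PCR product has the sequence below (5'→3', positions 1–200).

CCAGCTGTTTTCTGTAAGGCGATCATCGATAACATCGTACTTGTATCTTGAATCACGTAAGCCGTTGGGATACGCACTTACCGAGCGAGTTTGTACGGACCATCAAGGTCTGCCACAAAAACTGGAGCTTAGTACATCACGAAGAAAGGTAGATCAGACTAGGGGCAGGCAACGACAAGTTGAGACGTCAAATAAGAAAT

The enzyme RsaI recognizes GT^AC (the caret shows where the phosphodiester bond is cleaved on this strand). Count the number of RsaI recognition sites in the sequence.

3

GTAC occurs starting at positions 37, 93, 132.
RsaI cuts at 3 sites.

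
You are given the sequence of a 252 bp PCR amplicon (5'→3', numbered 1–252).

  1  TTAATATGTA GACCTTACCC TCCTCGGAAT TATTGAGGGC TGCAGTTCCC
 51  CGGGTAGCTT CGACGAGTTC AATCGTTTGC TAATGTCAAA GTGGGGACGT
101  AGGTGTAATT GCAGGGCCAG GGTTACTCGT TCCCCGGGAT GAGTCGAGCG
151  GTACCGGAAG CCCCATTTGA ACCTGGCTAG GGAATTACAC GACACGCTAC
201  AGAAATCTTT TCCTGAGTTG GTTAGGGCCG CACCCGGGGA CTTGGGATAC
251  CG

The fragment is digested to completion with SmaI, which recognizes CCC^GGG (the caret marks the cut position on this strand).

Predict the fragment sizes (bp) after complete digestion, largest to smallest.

SmaI sites (CCCGGG) start at positions 49, 133, 233.
SmaI cuts after base 3 of each site, so after positions 51, 135, 235.
Linear molecule, 3 cuts → 4 fragments:
  1–51 → 51 bp
  52–135 → 84 bp
  136–235 → 100 bp
  236–252 → 17 bp
Sorted largest to smallest: 100, 84, 51, 17 bp.

100, 84, 51, 17 bp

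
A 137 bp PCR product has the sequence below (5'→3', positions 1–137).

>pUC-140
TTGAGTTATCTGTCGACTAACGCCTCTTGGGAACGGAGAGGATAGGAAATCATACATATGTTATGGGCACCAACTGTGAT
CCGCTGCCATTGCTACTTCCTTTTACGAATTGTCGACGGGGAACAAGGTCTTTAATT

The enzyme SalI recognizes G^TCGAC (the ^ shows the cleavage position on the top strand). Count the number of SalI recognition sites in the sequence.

GTCGAC occurs starting at positions 12, 112.
SalI cuts at 2 sites.

2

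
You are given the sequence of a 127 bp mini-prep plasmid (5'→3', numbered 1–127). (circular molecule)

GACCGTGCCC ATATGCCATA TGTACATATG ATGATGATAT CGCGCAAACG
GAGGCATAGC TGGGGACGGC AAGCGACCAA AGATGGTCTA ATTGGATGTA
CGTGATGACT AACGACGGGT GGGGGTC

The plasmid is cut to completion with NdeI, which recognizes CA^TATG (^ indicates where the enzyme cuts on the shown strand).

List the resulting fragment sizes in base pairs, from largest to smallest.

112, 8, 7 bp

NdeI sites (CATATG) start at positions 10, 17, 25.
NdeI cuts after base 2 of each site, so after positions 11, 18, 26.
Circular molecule, 3 cuts → 3 fragments:
  12–18 → 7 bp
  19–26 → 8 bp
  27–127 then 1–11 → 101 + 11 = 112 bp
Sorted largest to smallest: 112, 8, 7 bp.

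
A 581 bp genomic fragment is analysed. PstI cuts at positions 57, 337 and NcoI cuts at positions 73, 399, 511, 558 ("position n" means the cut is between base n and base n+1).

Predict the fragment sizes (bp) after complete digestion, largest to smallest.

264, 112, 62, 57, 47, 23, 16 bp

Combined cut positions (sorted): 57, 73, 337, 399, 511, 558.
Linear molecule, 6 cuts → 7 fragments:
  57 − 0 = 57 bp
  73 − 57 = 16 bp
  337 − 73 = 264 bp
  399 − 337 = 62 bp
  511 − 399 = 112 bp
  558 − 511 = 47 bp
  581 − 558 = 23 bp
Sorted largest to smallest: 264, 112, 62, 57, 47, 23, 16 bp.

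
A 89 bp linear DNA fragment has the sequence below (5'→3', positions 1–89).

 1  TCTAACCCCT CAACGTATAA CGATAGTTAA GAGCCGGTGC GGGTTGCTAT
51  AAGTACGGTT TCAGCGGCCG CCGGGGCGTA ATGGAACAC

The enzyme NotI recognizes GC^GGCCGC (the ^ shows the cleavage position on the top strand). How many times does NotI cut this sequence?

GCGGCCGC occurs starting at position 64.
NotI cuts at 1 site.

1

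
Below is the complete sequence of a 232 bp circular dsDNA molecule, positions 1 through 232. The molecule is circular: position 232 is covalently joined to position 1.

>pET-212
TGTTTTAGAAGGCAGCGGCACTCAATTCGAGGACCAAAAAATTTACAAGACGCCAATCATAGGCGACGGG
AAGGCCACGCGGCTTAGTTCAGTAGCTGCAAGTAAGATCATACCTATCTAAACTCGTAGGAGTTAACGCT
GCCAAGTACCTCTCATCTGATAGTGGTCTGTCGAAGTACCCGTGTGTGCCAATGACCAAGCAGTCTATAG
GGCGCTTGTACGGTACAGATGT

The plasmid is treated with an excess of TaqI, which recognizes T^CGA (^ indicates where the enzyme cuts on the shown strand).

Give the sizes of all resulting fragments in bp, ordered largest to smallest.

TaqI sites (TCGA) start at positions 27, 171.
TaqI cuts after the first base of each site, so after positions 27, 171.
Circular molecule, 2 cuts → 2 fragments:
  28–171 → 144 bp
  172–232 then 1–27 → 61 + 27 = 88 bp
Sorted largest to smallest: 144, 88 bp.

144, 88 bp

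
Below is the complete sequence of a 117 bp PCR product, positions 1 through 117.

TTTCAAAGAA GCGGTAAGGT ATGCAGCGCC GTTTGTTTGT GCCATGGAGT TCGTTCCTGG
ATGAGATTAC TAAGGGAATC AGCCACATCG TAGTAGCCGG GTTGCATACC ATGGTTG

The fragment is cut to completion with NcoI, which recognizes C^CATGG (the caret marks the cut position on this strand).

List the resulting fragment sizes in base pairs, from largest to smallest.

NcoI sites (CCATGG) start at positions 42, 109.
NcoI cuts after the first base of each site, so after positions 42, 109.
Linear molecule, 2 cuts → 3 fragments:
  1–42 → 42 bp
  43–109 → 67 bp
  110–117 → 8 bp
Sorted largest to smallest: 67, 42, 8 bp.

67, 42, 8 bp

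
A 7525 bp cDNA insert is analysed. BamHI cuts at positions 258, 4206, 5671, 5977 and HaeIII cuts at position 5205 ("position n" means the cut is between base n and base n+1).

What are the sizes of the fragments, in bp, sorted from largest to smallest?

Combined cut positions (sorted): 258, 4206, 5205, 5671, 5977.
Linear molecule, 5 cuts → 6 fragments:
  258 − 0 = 258 bp
  4206 − 258 = 3948 bp
  5205 − 4206 = 999 bp
  5671 − 5205 = 466 bp
  5977 − 5671 = 306 bp
  7525 − 5977 = 1548 bp
Sorted largest to smallest: 3948, 1548, 999, 466, 306, 258 bp.

3948, 1548, 999, 466, 306, 258 bp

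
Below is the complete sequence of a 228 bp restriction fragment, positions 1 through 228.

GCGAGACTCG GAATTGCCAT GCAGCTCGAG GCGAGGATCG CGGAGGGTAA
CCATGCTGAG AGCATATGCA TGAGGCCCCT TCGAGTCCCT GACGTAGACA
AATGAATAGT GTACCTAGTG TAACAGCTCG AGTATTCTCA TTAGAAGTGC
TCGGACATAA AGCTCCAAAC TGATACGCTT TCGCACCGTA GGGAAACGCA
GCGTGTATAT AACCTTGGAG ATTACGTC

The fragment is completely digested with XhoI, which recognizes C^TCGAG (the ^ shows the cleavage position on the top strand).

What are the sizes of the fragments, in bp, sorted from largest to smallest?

102, 101, 25 bp

XhoI sites (CTCGAG) start at positions 25, 127.
XhoI cuts after the first base of each site, so after positions 25, 127.
Linear molecule, 2 cuts → 3 fragments:
  1–25 → 25 bp
  26–127 → 102 bp
  128–228 → 101 bp
Sorted largest to smallest: 102, 101, 25 bp.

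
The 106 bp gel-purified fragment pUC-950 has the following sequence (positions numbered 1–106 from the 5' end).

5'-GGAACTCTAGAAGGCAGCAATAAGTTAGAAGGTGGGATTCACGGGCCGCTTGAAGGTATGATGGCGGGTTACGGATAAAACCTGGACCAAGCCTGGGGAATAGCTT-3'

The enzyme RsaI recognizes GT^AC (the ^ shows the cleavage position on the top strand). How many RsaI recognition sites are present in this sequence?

0

No occurrence of GTAC is present in the sequence.
RsaI does not cut: 0 sites.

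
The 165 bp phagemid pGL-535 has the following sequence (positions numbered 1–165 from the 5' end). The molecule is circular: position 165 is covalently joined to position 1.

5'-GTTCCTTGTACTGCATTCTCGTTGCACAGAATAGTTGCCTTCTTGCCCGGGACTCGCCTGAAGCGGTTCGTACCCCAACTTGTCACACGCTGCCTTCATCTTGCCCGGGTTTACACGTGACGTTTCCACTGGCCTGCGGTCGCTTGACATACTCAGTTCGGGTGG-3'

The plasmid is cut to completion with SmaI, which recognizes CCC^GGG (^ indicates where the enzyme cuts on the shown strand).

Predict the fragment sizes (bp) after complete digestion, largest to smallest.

107, 58 bp

SmaI sites (CCCGGG) start at positions 46, 104.
SmaI cuts after base 3 of each site, so after positions 48, 106.
Circular molecule, 2 cuts → 2 fragments:
  49–106 → 58 bp
  107–165 then 1–48 → 59 + 48 = 107 bp
Sorted largest to smallest: 107, 58 bp.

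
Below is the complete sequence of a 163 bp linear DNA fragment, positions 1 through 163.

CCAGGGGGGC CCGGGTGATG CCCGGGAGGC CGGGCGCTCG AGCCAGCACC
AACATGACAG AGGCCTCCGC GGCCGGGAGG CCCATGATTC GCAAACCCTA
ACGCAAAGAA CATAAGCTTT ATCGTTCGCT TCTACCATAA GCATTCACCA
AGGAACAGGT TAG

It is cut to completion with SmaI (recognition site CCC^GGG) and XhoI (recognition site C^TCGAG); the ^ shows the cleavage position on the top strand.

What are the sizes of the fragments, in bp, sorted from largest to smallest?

126, 14, 12, 11 bp

SmaI sites (CCCGGG) start at positions 10, 21.
SmaI cuts after base 3 of each site, so after positions 12, 23.
The XhoI site (CTCGAG) starts at position 37.
XhoI cuts after the first base of each site, so after position 37.
Combined cut positions: 12, 23, 37.
Linear molecule, 3 cuts → 4 fragments:
  1–12 → 12 bp
  13–23 → 11 bp
  24–37 → 14 bp
  38–163 → 126 bp
Sorted largest to smallest: 126, 14, 12, 11 bp.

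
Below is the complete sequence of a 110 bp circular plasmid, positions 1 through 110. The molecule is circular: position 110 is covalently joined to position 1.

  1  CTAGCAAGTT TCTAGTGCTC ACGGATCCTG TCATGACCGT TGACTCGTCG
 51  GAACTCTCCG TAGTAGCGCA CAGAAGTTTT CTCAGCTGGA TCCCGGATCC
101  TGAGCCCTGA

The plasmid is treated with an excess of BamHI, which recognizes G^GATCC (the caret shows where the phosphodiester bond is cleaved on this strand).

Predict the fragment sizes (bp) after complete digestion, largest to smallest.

BamHI sites (GGATCC) start at positions 23, 88, 95.
BamHI cuts after the first base of each site, so after positions 23, 88, 95.
Circular molecule, 3 cuts → 3 fragments:
  24–88 → 65 bp
  89–95 → 7 bp
  96–110 then 1–23 → 15 + 23 = 38 bp
Sorted largest to smallest: 65, 38, 7 bp.

65, 38, 7 bp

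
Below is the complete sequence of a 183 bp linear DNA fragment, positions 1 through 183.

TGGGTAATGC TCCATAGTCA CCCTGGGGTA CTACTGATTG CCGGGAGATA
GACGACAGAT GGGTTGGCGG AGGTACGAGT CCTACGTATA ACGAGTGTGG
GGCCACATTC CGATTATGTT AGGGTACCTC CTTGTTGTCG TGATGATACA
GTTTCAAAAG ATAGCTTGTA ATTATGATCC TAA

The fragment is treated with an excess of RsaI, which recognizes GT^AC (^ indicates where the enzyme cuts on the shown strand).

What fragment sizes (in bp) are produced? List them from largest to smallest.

58, 51, 45, 29 bp

RsaI sites (GTAC) start at positions 28, 73, 124.
RsaI cuts after base 2 of each site, so after positions 29, 74, 125.
Linear molecule, 3 cuts → 4 fragments:
  1–29 → 29 bp
  30–74 → 45 bp
  75–125 → 51 bp
  126–183 → 58 bp
Sorted largest to smallest: 58, 51, 45, 29 bp.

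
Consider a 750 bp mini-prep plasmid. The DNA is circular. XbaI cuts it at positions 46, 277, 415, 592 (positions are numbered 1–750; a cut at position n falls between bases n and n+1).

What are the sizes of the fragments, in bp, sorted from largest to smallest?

231, 204, 177, 138 bp

Circular molecule, 4 cuts → 4 fragments:
  277 − 46 = 231 bp
  415 − 277 = 138 bp
  592 − 415 = 177 bp
  wrap: 750 − 592 + 46 = 204 bp
Sorted largest to smallest: 231, 204, 177, 138 bp.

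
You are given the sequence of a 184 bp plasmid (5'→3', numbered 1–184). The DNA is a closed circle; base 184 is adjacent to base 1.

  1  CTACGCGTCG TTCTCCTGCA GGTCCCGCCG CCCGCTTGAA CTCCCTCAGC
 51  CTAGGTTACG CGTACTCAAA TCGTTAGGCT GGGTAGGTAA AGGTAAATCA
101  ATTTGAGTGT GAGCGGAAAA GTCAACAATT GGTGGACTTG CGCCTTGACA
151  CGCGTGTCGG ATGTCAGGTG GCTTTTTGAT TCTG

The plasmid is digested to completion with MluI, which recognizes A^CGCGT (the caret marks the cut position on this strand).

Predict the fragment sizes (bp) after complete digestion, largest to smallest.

92, 55, 37 bp

MluI sites (ACGCGT) start at positions 3, 58, 150.
MluI cuts after the first base of each site, so after positions 3, 58, 150.
Circular molecule, 3 cuts → 3 fragments:
  4–58 → 55 bp
  59–150 → 92 bp
  151–184 then 1–3 → 34 + 3 = 37 bp
Sorted largest to smallest: 92, 55, 37 bp.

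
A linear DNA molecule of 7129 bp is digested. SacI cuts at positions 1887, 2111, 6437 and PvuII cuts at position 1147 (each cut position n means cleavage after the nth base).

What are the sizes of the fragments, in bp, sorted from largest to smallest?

Combined cut positions (sorted): 1147, 1887, 2111, 6437.
Linear molecule, 4 cuts → 5 fragments:
  1147 − 0 = 1147 bp
  1887 − 1147 = 740 bp
  2111 − 1887 = 224 bp
  6437 − 2111 = 4326 bp
  7129 − 6437 = 692 bp
Sorted largest to smallest: 4326, 1147, 740, 692, 224 bp.

4326, 1147, 740, 692, 224 bp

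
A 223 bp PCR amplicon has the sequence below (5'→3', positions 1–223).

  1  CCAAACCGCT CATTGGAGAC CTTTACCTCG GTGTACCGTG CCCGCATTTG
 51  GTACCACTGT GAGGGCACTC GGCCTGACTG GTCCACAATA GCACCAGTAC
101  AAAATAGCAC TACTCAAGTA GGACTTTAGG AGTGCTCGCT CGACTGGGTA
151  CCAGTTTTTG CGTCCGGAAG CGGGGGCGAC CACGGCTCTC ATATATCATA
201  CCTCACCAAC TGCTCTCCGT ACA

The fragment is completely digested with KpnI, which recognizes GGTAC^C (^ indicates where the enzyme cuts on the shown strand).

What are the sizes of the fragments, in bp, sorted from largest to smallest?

KpnI sites (GGTACC) start at positions 50, 147.
KpnI cuts after base 5 of each site (before the last base), so after positions 54, 151.
Linear molecule, 2 cuts → 3 fragments:
  1–54 → 54 bp
  55–151 → 97 bp
  152–223 → 72 bp
Sorted largest to smallest: 97, 72, 54 bp.

97, 72, 54 bp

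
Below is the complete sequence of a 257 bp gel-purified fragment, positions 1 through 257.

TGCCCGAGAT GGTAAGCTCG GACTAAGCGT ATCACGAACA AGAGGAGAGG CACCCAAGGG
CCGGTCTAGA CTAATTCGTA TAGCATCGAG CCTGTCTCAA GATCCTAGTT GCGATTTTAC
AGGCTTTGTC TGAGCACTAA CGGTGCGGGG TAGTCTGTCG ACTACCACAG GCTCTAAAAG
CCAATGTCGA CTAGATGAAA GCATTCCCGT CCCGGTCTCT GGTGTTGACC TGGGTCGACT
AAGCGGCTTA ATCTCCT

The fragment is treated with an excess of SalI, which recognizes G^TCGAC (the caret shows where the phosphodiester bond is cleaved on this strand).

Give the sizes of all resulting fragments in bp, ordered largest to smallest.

157, 48, 29, 23 bp

SalI sites (GTCGAC) start at positions 157, 186, 234.
SalI cuts after the first base of each site, so after positions 157, 186, 234.
Linear molecule, 3 cuts → 4 fragments:
  1–157 → 157 bp
  158–186 → 29 bp
  187–234 → 48 bp
  235–257 → 23 bp
Sorted largest to smallest: 157, 48, 29, 23 bp.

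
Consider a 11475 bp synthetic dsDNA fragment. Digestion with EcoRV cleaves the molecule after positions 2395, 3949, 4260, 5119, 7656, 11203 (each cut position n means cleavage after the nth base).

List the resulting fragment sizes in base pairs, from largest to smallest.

Linear molecule, 6 cuts → 7 fragments:
  2395 − 0 = 2395 bp
  3949 − 2395 = 1554 bp
  4260 − 3949 = 311 bp
  5119 − 4260 = 859 bp
  7656 − 5119 = 2537 bp
  11203 − 7656 = 3547 bp
  11475 − 11203 = 272 bp
Sorted largest to smallest: 3547, 2537, 2395, 1554, 859, 311, 272 bp.

3547, 2537, 2395, 1554, 859, 311, 272 bp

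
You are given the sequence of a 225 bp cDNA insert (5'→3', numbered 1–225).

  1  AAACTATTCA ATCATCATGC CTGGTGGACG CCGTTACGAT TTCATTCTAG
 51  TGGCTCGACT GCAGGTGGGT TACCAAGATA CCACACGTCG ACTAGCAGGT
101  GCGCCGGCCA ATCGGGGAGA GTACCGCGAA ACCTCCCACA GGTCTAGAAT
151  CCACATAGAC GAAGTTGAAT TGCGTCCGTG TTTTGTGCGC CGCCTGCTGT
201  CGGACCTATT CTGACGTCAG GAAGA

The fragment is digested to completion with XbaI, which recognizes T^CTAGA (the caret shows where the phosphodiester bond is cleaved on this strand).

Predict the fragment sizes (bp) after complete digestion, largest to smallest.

The XbaI site (TCTAGA) starts at position 143.
XbaI cuts after the first base of each site, so after position 143.
Linear molecule, 1 cut → 2 fragments:
  1–143 → 143 bp
  144–225 → 82 bp
Sorted largest to smallest: 143, 82 bp.

143, 82 bp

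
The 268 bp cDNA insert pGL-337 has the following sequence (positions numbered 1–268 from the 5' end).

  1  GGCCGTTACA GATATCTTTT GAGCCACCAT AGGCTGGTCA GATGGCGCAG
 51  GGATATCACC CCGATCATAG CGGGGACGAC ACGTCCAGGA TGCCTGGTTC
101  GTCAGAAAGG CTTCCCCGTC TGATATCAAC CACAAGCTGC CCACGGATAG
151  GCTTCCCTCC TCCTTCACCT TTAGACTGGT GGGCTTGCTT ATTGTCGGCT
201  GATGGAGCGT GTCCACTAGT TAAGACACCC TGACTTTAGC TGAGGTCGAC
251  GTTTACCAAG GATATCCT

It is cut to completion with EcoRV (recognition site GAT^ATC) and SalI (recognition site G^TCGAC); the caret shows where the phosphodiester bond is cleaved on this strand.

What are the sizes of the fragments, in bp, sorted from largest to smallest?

121, 70, 41, 18, 13, 5 bp

EcoRV sites (GATATC) start at positions 11, 52, 122, 261.
EcoRV cuts after base 3 of each site, so after positions 13, 54, 124, 263.
The SalI site (GTCGAC) starts at position 245.
SalI cuts after the first base of each site, so after position 245.
Combined cut positions: 13, 54, 124, 245, 263.
Linear molecule, 5 cuts → 6 fragments:
  1–13 → 13 bp
  14–54 → 41 bp
  55–124 → 70 bp
  125–245 → 121 bp
  246–263 → 18 bp
  264–268 → 5 bp
Sorted largest to smallest: 121, 70, 41, 18, 13, 5 bp.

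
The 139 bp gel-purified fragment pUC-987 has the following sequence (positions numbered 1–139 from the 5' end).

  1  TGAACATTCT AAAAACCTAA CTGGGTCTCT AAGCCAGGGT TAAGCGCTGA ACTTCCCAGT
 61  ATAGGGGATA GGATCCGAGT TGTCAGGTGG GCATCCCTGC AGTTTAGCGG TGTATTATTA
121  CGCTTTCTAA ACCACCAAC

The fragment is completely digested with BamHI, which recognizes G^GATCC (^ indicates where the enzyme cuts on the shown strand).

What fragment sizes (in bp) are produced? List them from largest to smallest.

The BamHI site (GGATCC) starts at position 71.
BamHI cuts after the first base of each site, so after position 71.
Linear molecule, 1 cut → 2 fragments:
  1–71 → 71 bp
  72–139 → 68 bp
Sorted largest to smallest: 71, 68 bp.

71, 68 bp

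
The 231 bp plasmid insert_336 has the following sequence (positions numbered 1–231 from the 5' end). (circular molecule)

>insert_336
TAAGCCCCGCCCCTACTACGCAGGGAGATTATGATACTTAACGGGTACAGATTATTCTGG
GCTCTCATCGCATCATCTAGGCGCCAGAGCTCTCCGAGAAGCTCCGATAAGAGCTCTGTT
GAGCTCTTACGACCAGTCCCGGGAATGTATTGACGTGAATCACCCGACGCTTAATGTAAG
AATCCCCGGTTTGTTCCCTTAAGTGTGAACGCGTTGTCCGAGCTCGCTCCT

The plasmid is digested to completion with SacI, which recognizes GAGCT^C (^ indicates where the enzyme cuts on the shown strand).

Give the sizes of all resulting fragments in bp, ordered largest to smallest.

99, 98, 24, 10 bp

SacI sites (GAGCTC) start at positions 87, 111, 121, 220.
SacI cuts after base 5 of each site (before the last base), so after positions 91, 115, 125, 224.
Circular molecule, 4 cuts → 4 fragments:
  92–115 → 24 bp
  116–125 → 10 bp
  126–224 → 99 bp
  225–231 then 1–91 → 7 + 91 = 98 bp
Sorted largest to smallest: 99, 98, 24, 10 bp.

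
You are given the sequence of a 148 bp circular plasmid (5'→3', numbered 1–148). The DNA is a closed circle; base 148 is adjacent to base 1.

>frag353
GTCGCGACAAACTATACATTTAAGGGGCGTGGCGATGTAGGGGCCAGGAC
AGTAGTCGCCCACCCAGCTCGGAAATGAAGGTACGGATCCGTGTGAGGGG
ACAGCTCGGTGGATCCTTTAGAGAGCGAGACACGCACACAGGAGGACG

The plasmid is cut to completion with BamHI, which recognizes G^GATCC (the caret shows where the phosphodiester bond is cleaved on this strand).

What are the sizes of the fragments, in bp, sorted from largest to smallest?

122, 26 bp

BamHI sites (GGATCC) start at positions 85, 111.
BamHI cuts after the first base of each site, so after positions 85, 111.
Circular molecule, 2 cuts → 2 fragments:
  86–111 → 26 bp
  112–148 then 1–85 → 37 + 85 = 122 bp
Sorted largest to smallest: 122, 26 bp.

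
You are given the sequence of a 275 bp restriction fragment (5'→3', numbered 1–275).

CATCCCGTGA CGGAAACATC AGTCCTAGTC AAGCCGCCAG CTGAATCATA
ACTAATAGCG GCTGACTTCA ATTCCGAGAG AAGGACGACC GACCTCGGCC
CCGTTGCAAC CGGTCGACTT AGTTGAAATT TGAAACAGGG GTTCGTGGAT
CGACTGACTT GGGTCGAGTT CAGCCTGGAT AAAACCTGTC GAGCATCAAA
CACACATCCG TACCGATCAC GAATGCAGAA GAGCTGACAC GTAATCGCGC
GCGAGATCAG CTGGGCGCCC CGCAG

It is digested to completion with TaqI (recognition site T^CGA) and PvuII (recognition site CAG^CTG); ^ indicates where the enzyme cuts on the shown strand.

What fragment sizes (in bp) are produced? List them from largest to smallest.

74, 71, 40, 36, 25, 15, 14 bp

TaqI sites (TCGA) start at positions 114, 150, 164, 189.
TaqI cuts after the first base of each site, so after positions 114, 150, 164, 189.
PvuII sites (CAGCTG) start at positions 38, 258.
PvuII cuts after base 3 of each site, so after positions 40, 260.
Combined cut positions: 40, 114, 150, 164, 189, 260.
Linear molecule, 6 cuts → 7 fragments:
  1–40 → 40 bp
  41–114 → 74 bp
  115–150 → 36 bp
  151–164 → 14 bp
  165–189 → 25 bp
  190–260 → 71 bp
  261–275 → 15 bp
Sorted largest to smallest: 74, 71, 40, 36, 25, 15, 14 bp.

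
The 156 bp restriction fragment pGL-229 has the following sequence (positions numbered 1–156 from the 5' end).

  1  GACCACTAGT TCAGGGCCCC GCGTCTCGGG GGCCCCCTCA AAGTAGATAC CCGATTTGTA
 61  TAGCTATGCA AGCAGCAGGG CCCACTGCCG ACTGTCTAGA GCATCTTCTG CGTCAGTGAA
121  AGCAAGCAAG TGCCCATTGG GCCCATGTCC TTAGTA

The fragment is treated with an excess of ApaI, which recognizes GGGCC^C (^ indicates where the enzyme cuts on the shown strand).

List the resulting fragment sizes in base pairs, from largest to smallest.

61, 48, 18, 16, 13 bp

ApaI sites (GGGCCC) start at positions 14, 30, 78, 139.
ApaI cuts after base 5 of each site (before the last base), so after positions 18, 34, 82, 143.
Linear molecule, 4 cuts → 5 fragments:
  1–18 → 18 bp
  19–34 → 16 bp
  35–82 → 48 bp
  83–143 → 61 bp
  144–156 → 13 bp
Sorted largest to smallest: 61, 48, 18, 16, 13 bp.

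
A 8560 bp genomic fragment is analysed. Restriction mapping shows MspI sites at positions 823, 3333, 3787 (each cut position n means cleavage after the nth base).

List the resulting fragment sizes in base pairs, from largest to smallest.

4773, 2510, 823, 454 bp

Linear molecule, 3 cuts → 4 fragments:
  823 − 0 = 823 bp
  3333 − 823 = 2510 bp
  3787 − 3333 = 454 bp
  8560 − 3787 = 4773 bp
Sorted largest to smallest: 4773, 2510, 823, 454 bp.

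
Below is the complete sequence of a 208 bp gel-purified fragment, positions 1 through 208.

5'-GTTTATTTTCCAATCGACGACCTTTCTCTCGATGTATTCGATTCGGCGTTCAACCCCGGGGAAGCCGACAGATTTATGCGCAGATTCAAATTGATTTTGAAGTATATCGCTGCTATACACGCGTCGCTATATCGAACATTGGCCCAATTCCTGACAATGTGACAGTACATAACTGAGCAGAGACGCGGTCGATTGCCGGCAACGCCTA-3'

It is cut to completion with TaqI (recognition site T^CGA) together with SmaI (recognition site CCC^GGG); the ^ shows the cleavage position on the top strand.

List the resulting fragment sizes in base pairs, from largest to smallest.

75, 57, 19, 19, 15, 14, 9 bp

TaqI sites (TCGA) start at positions 14, 29, 38, 132, 189.
TaqI cuts after the first base of each site, so after positions 14, 29, 38, 132, 189.
The SmaI site (CCCGGG) starts at position 55.
SmaI cuts after base 3 of each site, so after position 57.
Combined cut positions: 14, 29, 38, 57, 132, 189.
Linear molecule, 6 cuts → 7 fragments:
  1–14 → 14 bp
  15–29 → 15 bp
  30–38 → 9 bp
  39–57 → 19 bp
  58–132 → 75 bp
  133–189 → 57 bp
  190–208 → 19 bp
Sorted largest to smallest: 75, 57, 19, 19, 15, 14, 9 bp.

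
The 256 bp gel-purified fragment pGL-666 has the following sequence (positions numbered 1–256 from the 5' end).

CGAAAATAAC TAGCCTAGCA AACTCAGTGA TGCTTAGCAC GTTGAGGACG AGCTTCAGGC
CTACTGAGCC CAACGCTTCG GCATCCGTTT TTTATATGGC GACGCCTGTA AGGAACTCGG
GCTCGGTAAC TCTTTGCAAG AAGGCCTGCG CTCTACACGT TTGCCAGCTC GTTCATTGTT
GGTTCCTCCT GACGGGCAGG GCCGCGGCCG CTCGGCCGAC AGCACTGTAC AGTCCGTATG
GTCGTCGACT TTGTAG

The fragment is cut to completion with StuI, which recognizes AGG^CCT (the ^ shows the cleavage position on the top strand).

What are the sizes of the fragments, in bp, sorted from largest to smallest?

112, 85, 59 bp

StuI sites (AGGCCT) start at positions 57, 142.
StuI cuts after base 3 of each site, so after positions 59, 144.
Linear molecule, 2 cuts → 3 fragments:
  1–59 → 59 bp
  60–144 → 85 bp
  145–256 → 112 bp
Sorted largest to smallest: 112, 85, 59 bp.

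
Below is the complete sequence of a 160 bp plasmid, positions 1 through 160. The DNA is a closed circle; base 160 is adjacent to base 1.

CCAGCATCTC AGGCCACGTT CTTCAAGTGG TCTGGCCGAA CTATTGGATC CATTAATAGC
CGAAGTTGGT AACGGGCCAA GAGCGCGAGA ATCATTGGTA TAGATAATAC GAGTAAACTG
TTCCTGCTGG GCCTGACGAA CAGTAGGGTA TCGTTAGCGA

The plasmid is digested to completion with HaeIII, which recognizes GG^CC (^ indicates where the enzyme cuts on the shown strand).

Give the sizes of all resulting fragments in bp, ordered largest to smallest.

55, 42, 41, 22 bp

HaeIII sites (GGCC) start at positions 12, 34, 75, 130.
HaeIII cuts after base 2 of each site, so after positions 13, 35, 76, 131.
Circular molecule, 4 cuts → 4 fragments:
  14–35 → 22 bp
  36–76 → 41 bp
  77–131 → 55 bp
  132–160 then 1–13 → 29 + 13 = 42 bp
Sorted largest to smallest: 55, 42, 41, 22 bp.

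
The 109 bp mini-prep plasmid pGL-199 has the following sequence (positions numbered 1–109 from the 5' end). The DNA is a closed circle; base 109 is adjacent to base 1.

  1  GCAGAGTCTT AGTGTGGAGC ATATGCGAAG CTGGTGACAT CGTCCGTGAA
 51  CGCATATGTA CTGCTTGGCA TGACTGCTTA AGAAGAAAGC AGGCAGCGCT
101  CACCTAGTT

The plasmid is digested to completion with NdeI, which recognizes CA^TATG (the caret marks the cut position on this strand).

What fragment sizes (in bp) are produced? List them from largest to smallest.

NdeI sites (CATATG) start at positions 20, 53.
NdeI cuts after base 2 of each site, so after positions 21, 54.
Circular molecule, 2 cuts → 2 fragments:
  22–54 → 33 bp
  55–109 then 1–21 → 55 + 21 = 76 bp
Sorted largest to smallest: 76, 33 bp.

76, 33 bp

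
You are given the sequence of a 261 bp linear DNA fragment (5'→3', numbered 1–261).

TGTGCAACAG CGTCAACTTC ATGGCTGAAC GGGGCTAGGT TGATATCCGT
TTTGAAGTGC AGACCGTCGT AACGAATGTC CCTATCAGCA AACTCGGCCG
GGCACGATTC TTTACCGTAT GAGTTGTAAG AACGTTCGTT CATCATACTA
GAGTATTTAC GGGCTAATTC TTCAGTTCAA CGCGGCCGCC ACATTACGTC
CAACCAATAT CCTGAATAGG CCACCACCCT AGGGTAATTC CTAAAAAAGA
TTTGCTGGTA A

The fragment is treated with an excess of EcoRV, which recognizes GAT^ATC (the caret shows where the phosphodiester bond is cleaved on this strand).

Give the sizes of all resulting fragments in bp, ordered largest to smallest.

The EcoRV site (GATATC) starts at position 42.
EcoRV cuts after base 3 of each site, so after position 44.
Linear molecule, 1 cut → 2 fragments:
  1–44 → 44 bp
  45–261 → 217 bp
Sorted largest to smallest: 217, 44 bp.

217, 44 bp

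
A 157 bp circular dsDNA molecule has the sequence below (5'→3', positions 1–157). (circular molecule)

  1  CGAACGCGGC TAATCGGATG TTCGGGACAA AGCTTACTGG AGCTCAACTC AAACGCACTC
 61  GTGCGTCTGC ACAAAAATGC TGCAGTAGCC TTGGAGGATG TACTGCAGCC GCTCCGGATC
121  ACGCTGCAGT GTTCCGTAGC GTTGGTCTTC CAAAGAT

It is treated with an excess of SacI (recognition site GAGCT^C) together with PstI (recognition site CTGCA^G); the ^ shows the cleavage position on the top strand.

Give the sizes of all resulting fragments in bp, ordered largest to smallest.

73, 40, 23, 21 bp

The SacI site (GAGCTC) starts at position 40.
SacI cuts after base 5 of each site (before the last base), so after position 44.
PstI sites (CTGCAG) start at positions 80, 103, 124.
PstI cuts after base 5 of each site (before the last base), so after positions 84, 107, 128.
Combined cut positions: 44, 84, 107, 128.
Circular molecule, 4 cuts → 4 fragments:
  45–84 → 40 bp
  85–107 → 23 bp
  108–128 → 21 bp
  129–157 then 1–44 → 29 + 44 = 73 bp
Sorted largest to smallest: 73, 40, 23, 21 bp.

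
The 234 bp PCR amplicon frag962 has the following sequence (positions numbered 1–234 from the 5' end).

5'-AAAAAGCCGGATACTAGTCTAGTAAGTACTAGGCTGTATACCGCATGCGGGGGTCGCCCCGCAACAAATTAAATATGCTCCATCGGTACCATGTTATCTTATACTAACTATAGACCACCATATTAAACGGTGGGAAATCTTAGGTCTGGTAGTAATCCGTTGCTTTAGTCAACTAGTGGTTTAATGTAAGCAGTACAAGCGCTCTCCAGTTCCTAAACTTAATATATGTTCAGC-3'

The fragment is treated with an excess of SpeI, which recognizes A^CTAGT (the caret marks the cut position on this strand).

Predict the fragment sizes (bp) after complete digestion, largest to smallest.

159, 62, 13 bp

SpeI sites (ACTAGT) start at positions 13, 172.
SpeI cuts after the first base of each site, so after positions 13, 172.
Linear molecule, 2 cuts → 3 fragments:
  1–13 → 13 bp
  14–172 → 159 bp
  173–234 → 62 bp
Sorted largest to smallest: 159, 62, 13 bp.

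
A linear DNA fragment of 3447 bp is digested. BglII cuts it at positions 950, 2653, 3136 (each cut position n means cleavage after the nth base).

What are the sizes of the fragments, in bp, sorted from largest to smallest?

Linear molecule, 3 cuts → 4 fragments:
  950 − 0 = 950 bp
  2653 − 950 = 1703 bp
  3136 − 2653 = 483 bp
  3447 − 3136 = 311 bp
Sorted largest to smallest: 1703, 950, 483, 311 bp.

1703, 950, 483, 311 bp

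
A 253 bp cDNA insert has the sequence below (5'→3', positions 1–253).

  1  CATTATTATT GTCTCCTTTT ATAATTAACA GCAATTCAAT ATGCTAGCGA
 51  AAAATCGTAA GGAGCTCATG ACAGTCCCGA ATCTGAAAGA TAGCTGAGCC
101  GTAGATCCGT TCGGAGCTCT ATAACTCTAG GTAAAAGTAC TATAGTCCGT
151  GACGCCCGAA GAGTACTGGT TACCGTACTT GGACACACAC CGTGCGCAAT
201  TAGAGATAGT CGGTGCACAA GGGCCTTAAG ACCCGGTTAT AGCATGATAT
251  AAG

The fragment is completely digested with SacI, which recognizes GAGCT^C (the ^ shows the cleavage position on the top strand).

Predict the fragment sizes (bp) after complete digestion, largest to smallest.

135, 66, 52 bp

SacI sites (GAGCTC) start at positions 62, 114.
SacI cuts after base 5 of each site (before the last base), so after positions 66, 118.
Linear molecule, 2 cuts → 3 fragments:
  1–66 → 66 bp
  67–118 → 52 bp
  119–253 → 135 bp
Sorted largest to smallest: 135, 66, 52 bp.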